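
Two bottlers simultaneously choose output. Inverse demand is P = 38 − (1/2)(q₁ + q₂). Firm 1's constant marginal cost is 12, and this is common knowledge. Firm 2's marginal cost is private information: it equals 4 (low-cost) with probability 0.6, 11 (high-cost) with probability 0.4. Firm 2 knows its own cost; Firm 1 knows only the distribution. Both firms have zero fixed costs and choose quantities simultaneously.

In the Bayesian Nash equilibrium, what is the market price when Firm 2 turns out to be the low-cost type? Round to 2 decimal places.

17.53

Firm 2 with cost c maximizes (38 − (1/2)(q₁+q₂) − c)·q₂, giving q₂(c) = (38 − c − (1/2)q₁).
E[c₂] = 0.6·4 + 0.4·11 = 6.8
Firm 1's FOC against E[q₂] yields q₁ = (38 − 2·12 + E[c₂])/(3/2) = (38 − 24 + 6.8)/(3/2) = 13.8667.
q₂(low-cost) = 27.0667, so P = 38 − (1/2)·(13.8667 + 27.0667) = 17.5333.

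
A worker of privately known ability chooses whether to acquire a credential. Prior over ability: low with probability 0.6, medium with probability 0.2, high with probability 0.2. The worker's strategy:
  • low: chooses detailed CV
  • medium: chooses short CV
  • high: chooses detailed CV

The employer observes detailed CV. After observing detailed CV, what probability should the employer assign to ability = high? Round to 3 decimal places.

Apply Bayes' rule using the sender's strategy as the likelihood.
P(detailed CV) = 0.6·1 + 0.2·0 + 0.2·1 = 0.8
P(high | detailed CV) = (0.2·1) / 0.8 = 0.2 / 0.8 = 0.25

0.250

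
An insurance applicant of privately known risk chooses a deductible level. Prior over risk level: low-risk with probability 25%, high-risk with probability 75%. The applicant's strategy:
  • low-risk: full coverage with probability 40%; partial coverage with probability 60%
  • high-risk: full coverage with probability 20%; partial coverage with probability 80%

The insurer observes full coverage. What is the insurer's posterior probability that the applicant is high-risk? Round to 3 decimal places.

0.600

P(full coverage) = 0.25·0.4 + 0.75·0.2 = 0.25
P(high-risk | full coverage) = (0.75·0.2) / 0.25 = 0.15 / 0.25 = 0.6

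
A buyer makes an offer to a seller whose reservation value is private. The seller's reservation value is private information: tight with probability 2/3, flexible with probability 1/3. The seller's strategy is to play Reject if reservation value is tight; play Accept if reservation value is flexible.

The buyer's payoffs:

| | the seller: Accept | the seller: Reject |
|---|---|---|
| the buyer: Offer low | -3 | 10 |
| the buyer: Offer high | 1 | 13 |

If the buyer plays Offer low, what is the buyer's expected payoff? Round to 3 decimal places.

5.667

E[Offer low] = 2/3·10 + 1/3·(-3) = 20/3 + (-1) = 17/3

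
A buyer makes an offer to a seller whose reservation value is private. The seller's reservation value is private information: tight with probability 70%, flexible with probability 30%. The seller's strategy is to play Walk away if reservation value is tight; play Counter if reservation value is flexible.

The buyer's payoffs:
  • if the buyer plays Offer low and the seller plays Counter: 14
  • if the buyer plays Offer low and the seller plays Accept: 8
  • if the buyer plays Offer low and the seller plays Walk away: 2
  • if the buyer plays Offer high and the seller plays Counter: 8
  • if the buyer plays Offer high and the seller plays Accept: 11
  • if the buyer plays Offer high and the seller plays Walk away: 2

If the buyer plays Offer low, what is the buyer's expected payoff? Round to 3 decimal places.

5.600

Take the expectation over the seller's reservation value, weighting each type's action by its prior probability.
E[Offer low] = 0.7·2 + 0.3·14 = 1.4 + 4.2 = 5.6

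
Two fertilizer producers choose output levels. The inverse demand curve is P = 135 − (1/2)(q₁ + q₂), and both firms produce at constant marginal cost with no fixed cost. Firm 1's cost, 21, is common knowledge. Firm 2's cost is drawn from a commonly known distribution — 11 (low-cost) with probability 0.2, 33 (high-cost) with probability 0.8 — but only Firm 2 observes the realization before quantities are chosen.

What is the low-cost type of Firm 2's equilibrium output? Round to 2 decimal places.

83.47

Type-c best response for Firm 2: q₂(c) = (135 − c) − q₁/2.
Firm 1 maximizes expected profit; its first-order condition is 135 − q₁ − (1/2)E[q₂] − 21 = 0.
Substituting E[q₂] and solving: E[c₂] = 28.6, so q₁ = (135 − 2·21 + 28.6)/(3/2) = 81.0667.
q₂(low-cost) = (135 − 11 − (1/2)·81.0667) = 83.4667.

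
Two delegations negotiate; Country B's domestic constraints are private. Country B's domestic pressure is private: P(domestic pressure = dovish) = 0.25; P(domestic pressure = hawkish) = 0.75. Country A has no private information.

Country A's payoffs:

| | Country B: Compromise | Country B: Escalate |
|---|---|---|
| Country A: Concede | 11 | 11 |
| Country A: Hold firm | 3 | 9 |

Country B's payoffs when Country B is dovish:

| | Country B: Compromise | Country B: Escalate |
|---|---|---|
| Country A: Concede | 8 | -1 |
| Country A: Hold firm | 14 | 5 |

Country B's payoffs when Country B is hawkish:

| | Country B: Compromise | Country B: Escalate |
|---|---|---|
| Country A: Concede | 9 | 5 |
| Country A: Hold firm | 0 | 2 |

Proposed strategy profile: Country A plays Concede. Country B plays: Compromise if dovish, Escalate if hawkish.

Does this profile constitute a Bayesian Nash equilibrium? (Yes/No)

A profile is a BNE iff every type of every player is best-responding given beliefs about the other side.
Country A plays Concede: E[Concede] = 0.25·(11) + 0.75·(11) = 11; E[Hold firm] = 7.5. Best-responding. ✓
Country B (domestic pressure dovish), facing Concede: Compromise gives 8, Escalate gives -1. Proposed Compromise is best. ✓
Country B (domestic pressure hawkish), facing Concede: Compromise gives 9, Escalate gives 5. Proposed Escalate is not best — profitable deviation exists. ✗

No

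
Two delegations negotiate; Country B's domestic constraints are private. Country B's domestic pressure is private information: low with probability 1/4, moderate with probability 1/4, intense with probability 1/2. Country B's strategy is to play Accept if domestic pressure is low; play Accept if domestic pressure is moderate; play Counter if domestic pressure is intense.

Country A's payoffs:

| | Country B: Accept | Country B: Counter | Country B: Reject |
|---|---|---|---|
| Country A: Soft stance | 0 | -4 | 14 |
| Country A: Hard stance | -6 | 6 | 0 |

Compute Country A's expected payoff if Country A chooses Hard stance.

E[Hard stance] = 1/4·(-6) + 1/4·(-6) + 1/2·6 = (-3/2) + (-3/2) + 3 = 0

0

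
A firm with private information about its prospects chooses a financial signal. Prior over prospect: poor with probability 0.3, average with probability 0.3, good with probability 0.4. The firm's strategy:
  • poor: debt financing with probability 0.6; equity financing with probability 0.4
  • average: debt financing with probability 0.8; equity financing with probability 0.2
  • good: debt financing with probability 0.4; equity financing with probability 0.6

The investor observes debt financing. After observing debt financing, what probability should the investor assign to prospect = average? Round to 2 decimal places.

Apply Bayes' rule using the sender's strategy as the likelihood.
P(debt financing) = 0.3·0.6 + 0.3·0.8 + 0.4·0.4 = 0.58
P(average | debt financing) = (0.3·0.8) / 0.58 = 0.24 / 0.58 = 0.413793

0.41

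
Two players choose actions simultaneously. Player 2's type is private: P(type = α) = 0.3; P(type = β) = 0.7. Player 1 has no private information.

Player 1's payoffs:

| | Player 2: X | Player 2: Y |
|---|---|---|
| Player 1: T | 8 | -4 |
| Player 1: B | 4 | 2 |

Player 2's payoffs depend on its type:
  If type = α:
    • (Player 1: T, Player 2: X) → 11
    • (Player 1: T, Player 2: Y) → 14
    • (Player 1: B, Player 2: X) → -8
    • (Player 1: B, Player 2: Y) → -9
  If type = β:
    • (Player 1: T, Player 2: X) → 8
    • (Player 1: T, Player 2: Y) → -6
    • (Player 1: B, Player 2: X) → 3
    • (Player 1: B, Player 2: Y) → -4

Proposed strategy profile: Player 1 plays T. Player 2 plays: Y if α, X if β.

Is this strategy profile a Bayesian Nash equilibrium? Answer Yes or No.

Yes

Player 1 plays T: E[T] = 0.3·(-4) + 0.7·(8) = 4.4; E[B] = 3.4. Best-responding. ✓
Player 2 (type α), facing T: X gives 11, Y gives 14. Proposed Y is best. ✓
Player 2 (type β), facing T: X gives 8, Y gives -6. Proposed X is best. ✓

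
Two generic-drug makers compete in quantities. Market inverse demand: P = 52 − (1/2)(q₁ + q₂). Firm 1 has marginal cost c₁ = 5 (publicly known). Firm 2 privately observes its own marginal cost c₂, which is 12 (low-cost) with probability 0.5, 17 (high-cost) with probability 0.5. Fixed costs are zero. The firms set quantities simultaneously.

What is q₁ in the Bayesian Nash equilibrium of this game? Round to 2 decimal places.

Firm 2 with cost c maximizes (52 − (1/2)(q₁+q₂) − c)·q₂, giving q₂(c) = (52 − c − (1/2)q₁).
E[c₂] = 0.5·12 + 0.5·17 = 14.5
Firm 1's FOC against E[q₂] yields q₁ = (52 − 2·5 + E[c₂])/(3/2) = (52 − 10 + 14.5)/(3/2) = 37.6667.

37.67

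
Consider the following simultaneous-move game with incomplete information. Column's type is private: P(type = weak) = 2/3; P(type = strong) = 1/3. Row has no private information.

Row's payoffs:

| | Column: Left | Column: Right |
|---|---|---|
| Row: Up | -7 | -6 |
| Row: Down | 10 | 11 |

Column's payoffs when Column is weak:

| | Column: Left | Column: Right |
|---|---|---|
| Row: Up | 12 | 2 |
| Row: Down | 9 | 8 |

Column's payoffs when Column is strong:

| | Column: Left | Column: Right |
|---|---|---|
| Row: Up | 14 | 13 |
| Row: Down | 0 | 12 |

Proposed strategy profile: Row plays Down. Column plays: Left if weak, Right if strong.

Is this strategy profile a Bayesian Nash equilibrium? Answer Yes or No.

Yes

A profile is a BNE iff every type of every player is best-responding given beliefs about the other side.
Row plays Down: E[Down] = 2/3·(10) + 1/3·(11) = 31/3; E[Up] = -20/3. Best-responding. ✓
Column (type weak), facing Down: Left gives 9, Right gives 8. Proposed Left is best. ✓
Column (type strong), facing Down: Left gives 0, Right gives 12. Proposed Right is best. ✓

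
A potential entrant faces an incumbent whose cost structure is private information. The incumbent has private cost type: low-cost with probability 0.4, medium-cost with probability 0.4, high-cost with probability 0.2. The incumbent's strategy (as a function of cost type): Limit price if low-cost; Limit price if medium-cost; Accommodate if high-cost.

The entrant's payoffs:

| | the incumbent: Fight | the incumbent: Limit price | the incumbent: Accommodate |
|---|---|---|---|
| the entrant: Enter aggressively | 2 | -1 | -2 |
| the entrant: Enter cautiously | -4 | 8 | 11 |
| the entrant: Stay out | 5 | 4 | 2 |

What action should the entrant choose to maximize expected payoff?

Enter cautiously

Compute the entrant's expected payoff for each action, taking the expectation over the incumbent's type.
E[Enter aggressively] = 0.4·(-1) + 0.4·(-1) + 0.2·(-2) = -1.2
E[Enter cautiously] = 0.4·(8) + 0.4·(8) + 0.2·(11) = 8.6
E[Stay out] = 0.4·(4) + 0.4·(4) + 0.2·(2) = 3.6
Best response: Enter cautiously (8.6 is the largest).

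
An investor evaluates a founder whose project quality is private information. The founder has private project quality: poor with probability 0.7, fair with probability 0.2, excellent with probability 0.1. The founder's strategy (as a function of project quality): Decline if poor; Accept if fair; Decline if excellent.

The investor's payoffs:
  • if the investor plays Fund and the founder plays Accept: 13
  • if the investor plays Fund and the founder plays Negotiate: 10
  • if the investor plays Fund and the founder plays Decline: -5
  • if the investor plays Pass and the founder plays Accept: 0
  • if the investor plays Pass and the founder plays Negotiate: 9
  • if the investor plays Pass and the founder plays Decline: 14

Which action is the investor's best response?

Pass

E[Fund] = 0.7·(-5) + 0.2·(13) + 0.1·(-5) = -1.4
E[Pass] = 0.7·(14) + 0.2·(0) + 0.1·(14) = 11.2
Best response: Pass (11.2 is the largest).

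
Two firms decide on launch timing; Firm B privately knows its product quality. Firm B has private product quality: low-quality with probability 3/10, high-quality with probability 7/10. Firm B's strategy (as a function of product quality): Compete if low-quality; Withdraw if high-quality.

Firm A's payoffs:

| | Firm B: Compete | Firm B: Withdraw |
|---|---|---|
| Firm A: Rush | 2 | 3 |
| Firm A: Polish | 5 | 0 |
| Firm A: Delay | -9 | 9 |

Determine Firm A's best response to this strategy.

E[Rush] = 3/10·(2) + 7/10·(3) = 27/10
E[Polish] = 3/10·(5) + 7/10·(0) = 3/2
E[Delay] = 3/10·(-9) + 7/10·(9) = 18/5
Best response: Delay (18/5 is the largest).

Delay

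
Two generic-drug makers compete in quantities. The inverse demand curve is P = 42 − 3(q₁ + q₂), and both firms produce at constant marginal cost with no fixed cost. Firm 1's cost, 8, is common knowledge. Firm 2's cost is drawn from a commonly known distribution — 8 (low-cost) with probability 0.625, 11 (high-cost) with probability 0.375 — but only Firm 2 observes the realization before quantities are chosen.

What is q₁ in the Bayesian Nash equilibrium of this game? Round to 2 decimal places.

3.90

Firm 2 with cost c maximizes (42 − 3(q₁+q₂) − c)·q₂, giving q₂(c) = (42 − c − 3q₁)/6.
E[c₂] = 0.625·8 + 0.375·11 = 9.125
Firm 1's FOC against E[q₂] yields q₁ = (42 − 2·8 + E[c₂])/9 = (42 − 16 + 9.125)/9 = 3.90278.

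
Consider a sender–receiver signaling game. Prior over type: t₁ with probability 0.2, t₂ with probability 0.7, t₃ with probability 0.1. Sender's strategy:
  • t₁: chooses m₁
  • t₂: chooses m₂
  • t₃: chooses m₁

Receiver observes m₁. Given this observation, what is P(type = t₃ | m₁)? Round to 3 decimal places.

0.333

P(m₁) = 0.2·1 + 0.7·0 + 0.1·1 = 0.3
P(t₃ | m₁) = (0.1·1) / 0.3 = 0.1 / 0.3 = 0.333333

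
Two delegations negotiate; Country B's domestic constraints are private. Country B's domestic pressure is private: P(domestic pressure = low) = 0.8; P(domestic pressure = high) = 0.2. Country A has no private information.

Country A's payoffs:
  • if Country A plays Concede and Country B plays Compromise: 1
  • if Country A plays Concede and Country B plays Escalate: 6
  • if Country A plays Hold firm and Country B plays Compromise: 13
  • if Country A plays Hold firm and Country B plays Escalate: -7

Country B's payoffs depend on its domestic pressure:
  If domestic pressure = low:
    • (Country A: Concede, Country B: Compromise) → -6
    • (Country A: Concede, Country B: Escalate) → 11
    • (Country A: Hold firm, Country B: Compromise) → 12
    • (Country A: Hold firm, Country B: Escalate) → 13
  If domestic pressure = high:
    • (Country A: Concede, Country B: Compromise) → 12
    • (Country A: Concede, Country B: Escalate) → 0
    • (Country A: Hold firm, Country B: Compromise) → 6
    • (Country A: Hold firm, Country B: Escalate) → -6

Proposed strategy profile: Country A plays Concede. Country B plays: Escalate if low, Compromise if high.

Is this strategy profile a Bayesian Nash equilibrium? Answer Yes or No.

A profile is a BNE iff every type of every player is best-responding given beliefs about the other side.
Country A plays Concede: E[Concede] = 0.8·(6) + 0.2·(1) = 5; E[Hold firm] = -3. Best-responding. ✓
Country B (domestic pressure low), facing Concede: Compromise gives -6, Escalate gives 11. Proposed Escalate is best. ✓
Country B (domestic pressure high), facing Concede: Compromise gives 12, Escalate gives 0. Proposed Compromise is best. ✓

Yes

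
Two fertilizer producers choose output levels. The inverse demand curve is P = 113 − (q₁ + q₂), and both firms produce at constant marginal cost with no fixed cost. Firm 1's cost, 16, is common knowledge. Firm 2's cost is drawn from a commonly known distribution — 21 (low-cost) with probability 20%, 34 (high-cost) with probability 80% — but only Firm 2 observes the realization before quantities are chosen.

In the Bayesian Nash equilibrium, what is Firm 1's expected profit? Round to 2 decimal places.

Type-c best response for Firm 2: q₂(c) = (113 − c)/2 − q₁/2.
Firm 1 maximizes expected profit; its first-order condition is 113 − 2q₁ − E[q₂] − 16 = 0.
Substituting E[q₂] and solving: E[c₂] = 31.4, so q₁ = (113 − 2·16 + 31.4)/3 = 37.4667.
E[P] = 113 − (q₁ + E[q₂]) = 53.4667; Firm 1's expected profit = (E[P] − 16)·q₁ = (53.4667 − 16)·37.4667 = 1403.75.

1403.75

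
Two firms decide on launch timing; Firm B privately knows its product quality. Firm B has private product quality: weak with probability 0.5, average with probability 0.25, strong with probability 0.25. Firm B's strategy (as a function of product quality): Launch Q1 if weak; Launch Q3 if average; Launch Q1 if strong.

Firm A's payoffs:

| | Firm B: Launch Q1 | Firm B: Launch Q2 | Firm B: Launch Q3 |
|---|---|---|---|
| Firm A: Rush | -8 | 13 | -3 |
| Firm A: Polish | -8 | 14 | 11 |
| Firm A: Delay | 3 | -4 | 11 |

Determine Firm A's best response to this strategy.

E[Rush] = 0.5·(-8) + 0.25·(-3) + 0.25·(-8) = -6.75
E[Polish] = 0.5·(-8) + 0.25·(11) + 0.25·(-8) = -3.25
E[Delay] = 0.5·(3) + 0.25·(11) + 0.25·(3) = 5
Best response: Delay (5 is the largest).

Delay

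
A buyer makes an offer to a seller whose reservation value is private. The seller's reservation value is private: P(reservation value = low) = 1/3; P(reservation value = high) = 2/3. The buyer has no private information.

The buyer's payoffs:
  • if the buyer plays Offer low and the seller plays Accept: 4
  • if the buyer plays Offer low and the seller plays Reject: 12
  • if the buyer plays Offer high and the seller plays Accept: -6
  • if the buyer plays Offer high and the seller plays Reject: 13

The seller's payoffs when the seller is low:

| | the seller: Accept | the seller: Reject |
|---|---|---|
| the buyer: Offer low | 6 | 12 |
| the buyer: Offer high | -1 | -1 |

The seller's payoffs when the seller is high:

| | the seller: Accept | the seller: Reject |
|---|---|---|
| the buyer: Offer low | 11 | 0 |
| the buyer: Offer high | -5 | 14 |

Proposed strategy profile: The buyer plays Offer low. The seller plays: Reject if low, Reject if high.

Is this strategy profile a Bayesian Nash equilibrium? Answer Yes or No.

A profile is a BNE iff every type of every player is best-responding given beliefs about the other side.
The buyer plays Offer low: E[Offer low] = 1/3·(12) + 2/3·(12) = 12; E[Offer high] = 13. Not best-responding. ✗
The seller (reservation value low), facing Offer low: Accept gives 6, Reject gives 12. Proposed Reject is best. ✓
The seller (reservation value high), facing Offer low: Accept gives 11, Reject gives 0. Proposed Reject is not best — profitable deviation exists. ✗

No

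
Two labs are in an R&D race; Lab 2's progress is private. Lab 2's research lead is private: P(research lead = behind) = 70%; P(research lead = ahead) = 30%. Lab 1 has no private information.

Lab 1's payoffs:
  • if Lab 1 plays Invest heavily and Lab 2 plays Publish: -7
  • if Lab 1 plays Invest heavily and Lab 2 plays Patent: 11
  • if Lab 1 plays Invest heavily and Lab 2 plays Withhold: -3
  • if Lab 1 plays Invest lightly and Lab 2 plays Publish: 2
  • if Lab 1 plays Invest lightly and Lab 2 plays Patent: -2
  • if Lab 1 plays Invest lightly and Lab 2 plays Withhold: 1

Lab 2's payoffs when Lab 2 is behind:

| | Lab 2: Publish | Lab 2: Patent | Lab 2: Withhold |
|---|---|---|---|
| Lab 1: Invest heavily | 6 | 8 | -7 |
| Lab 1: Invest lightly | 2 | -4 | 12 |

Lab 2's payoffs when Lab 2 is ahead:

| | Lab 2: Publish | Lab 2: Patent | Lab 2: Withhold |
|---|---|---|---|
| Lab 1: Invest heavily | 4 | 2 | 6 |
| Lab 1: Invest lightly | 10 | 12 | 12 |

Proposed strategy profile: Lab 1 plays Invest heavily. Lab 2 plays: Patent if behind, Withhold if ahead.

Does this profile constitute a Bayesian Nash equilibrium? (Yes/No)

Yes

Lab 1 plays Invest heavily: E[Invest heavily] = 0.7·(11) + 0.3·(-3) = 6.8; E[Invest lightly] = -1.1. Best-responding. ✓
Lab 2 (research lead behind), facing Invest heavily: Publish gives 6, Patent gives 8, Withhold gives -7. Proposed Patent is best. ✓
Lab 2 (research lead ahead), facing Invest heavily: Publish gives 4, Patent gives 2, Withhold gives 6. Proposed Withhold is best. ✓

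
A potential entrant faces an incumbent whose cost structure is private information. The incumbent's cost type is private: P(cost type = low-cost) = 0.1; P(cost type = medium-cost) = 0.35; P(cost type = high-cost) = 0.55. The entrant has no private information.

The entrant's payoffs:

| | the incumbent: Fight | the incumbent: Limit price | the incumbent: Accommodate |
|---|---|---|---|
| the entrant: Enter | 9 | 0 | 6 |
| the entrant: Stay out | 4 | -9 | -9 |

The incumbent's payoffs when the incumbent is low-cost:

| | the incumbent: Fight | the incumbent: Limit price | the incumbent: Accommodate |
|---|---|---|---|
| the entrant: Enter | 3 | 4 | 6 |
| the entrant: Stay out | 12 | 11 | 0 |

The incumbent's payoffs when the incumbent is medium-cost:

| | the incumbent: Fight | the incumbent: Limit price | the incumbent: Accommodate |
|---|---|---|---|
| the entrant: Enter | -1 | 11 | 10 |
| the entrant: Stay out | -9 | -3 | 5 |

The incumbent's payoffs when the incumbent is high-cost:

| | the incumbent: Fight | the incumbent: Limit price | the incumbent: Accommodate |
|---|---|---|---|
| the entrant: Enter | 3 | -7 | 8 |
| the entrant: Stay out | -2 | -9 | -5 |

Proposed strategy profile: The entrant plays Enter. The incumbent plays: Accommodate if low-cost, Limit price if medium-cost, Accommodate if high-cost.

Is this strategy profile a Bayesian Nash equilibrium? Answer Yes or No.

A profile is a BNE iff every type of every player is best-responding given beliefs about the other side.
The entrant plays Enter: E[Enter] = 0.1·(6) + 0.35·(0) + 0.55·(6) = 3.9; E[Stay out] = -9. Best-responding. ✓
The incumbent (cost type low-cost), facing Enter: Fight gives 3, Limit price gives 4, Accommodate gives 6. Proposed Accommodate is best. ✓
The incumbent (cost type medium-cost), facing Enter: Fight gives -1, Limit price gives 11, Accommodate gives 10. Proposed Limit price is best. ✓
The incumbent (cost type high-cost), facing Enter: Fight gives 3, Limit price gives -7, Accommodate gives 8. Proposed Accommodate is best. ✓

Yes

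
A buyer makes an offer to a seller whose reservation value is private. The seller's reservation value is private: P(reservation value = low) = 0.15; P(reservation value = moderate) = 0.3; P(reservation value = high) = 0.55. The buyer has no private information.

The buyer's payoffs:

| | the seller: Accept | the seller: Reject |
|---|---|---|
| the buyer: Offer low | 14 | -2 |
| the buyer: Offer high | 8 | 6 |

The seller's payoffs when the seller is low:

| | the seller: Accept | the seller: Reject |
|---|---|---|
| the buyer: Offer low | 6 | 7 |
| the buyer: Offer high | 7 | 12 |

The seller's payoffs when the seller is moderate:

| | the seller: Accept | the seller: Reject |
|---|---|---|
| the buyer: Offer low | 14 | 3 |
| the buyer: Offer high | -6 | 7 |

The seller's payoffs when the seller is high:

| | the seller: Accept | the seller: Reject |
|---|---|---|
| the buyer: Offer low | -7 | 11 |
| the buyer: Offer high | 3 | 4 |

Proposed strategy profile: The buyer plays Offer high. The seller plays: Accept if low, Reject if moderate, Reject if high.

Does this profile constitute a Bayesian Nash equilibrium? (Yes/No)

No

The buyer plays Offer high: E[Offer high] = 0.15·(8) + 0.3·(6) + 0.55·(6) = 6.3; E[Offer low] = 0.4. Best-responding. ✓
The seller (reservation value low), facing Offer high: Accept gives 7, Reject gives 12. Proposed Accept is not best — profitable deviation exists. ✗
The seller (reservation value moderate), facing Offer high: Accept gives -6, Reject gives 7. Proposed Reject is best. ✓
The seller (reservation value high), facing Offer high: Accept gives 3, Reject gives 4. Proposed Reject is best. ✓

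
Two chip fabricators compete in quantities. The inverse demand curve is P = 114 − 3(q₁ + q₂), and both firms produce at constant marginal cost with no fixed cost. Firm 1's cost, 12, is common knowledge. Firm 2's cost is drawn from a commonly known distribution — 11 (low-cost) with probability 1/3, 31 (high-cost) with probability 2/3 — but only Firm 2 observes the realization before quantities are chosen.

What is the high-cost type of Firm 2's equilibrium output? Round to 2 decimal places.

7.48

Type-c best response for Firm 2: q₂(c) = (114 − c)/6 − q₁/2.
Firm 1 maximizes expected profit; its first-order condition is 114 − 6q₁ − 3E[q₂] − 12 = 0.
Substituting E[q₂] and solving: E[c₂] = 24.3333, so q₁ = (114 − 2·12 + 24.3333)/9 = 12.7037.
q₂(high-cost) = (114 − 31 − 3·12.7037)/6 = 7.48148.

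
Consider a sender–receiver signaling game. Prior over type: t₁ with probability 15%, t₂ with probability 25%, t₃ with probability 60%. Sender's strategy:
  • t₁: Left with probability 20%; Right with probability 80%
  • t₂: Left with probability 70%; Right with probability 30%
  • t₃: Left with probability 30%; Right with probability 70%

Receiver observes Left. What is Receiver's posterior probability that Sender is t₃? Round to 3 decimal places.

0.468

Apply Bayes' rule using the sender's strategy as the likelihood.
P(Left) = 0.15·0.2 + 0.25·0.7 + 0.6·0.3 = 0.385
P(t₃ | Left) = (0.6·0.3) / 0.385 = 0.18 / 0.385 = 0.467532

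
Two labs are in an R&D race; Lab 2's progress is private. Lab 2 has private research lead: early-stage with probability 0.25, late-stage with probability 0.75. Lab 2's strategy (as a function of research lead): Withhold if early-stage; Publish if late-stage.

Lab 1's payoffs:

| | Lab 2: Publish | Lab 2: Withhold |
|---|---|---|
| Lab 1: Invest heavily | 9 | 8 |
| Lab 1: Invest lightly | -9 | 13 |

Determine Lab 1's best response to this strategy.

Invest heavily

E[Invest heavily] = 0.25·(8) + 0.75·(9) = 8.75
E[Invest lightly] = 0.25·(13) + 0.75·(-9) = -3.5
Best response: Invest heavily (8.75 is the largest).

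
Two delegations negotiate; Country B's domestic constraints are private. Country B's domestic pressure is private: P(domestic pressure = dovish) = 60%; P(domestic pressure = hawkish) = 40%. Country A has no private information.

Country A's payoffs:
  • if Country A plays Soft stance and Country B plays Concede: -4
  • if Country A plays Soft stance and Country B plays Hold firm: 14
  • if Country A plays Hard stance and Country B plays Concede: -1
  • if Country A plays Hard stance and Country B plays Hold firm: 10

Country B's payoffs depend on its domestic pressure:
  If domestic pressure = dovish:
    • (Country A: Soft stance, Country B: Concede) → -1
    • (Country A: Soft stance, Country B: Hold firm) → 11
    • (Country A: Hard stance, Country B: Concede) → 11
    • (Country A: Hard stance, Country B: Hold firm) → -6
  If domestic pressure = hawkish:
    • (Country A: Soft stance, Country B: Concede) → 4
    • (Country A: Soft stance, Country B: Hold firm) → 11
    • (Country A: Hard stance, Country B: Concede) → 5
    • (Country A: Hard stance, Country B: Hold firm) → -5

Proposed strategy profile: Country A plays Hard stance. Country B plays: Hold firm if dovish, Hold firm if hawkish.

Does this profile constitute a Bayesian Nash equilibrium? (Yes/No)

No

A profile is a BNE iff every type of every player is best-responding given beliefs about the other side.
Country A plays Hard stance: E[Hard stance] = 0.6·(10) + 0.4·(10) = 10; E[Soft stance] = 14. Not best-responding. ✗
Country B (domestic pressure dovish), facing Hard stance: Concede gives 11, Hold firm gives -6. Proposed Hold firm is not best — profitable deviation exists. ✗
Country B (domestic pressure hawkish), facing Hard stance: Concede gives 5, Hold firm gives -5. Proposed Hold firm is not best — profitable deviation exists. ✗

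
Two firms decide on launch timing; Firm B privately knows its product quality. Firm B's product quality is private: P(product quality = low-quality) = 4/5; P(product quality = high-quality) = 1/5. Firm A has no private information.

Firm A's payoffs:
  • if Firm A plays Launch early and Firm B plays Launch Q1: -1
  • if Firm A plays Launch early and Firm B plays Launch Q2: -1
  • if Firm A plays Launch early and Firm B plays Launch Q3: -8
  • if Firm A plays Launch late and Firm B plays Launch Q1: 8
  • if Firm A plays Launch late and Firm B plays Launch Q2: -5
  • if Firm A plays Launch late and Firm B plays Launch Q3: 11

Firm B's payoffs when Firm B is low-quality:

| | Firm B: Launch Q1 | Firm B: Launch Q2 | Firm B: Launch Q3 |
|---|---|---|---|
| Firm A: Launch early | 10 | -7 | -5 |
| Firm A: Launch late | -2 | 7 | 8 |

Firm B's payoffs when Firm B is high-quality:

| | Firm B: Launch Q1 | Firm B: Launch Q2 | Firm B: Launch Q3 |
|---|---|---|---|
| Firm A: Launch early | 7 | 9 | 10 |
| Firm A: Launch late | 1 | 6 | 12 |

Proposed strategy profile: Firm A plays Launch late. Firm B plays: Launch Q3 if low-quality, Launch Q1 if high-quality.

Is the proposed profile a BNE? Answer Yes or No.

No

A profile is a BNE iff every type of every player is best-responding given beliefs about the other side.
Firm A plays Launch late: E[Launch late] = 4/5·(11) + 1/5·(8) = 52/5; E[Launch early] = -33/5. Best-responding. ✓
Firm B (product quality low-quality), facing Launch late: Launch Q1 gives -2, Launch Q2 gives 7, Launch Q3 gives 8. Proposed Launch Q3 is best. ✓
Firm B (product quality high-quality), facing Launch late: Launch Q1 gives 1, Launch Q2 gives 6, Launch Q3 gives 12. Proposed Launch Q1 is not best — profitable deviation exists. ✗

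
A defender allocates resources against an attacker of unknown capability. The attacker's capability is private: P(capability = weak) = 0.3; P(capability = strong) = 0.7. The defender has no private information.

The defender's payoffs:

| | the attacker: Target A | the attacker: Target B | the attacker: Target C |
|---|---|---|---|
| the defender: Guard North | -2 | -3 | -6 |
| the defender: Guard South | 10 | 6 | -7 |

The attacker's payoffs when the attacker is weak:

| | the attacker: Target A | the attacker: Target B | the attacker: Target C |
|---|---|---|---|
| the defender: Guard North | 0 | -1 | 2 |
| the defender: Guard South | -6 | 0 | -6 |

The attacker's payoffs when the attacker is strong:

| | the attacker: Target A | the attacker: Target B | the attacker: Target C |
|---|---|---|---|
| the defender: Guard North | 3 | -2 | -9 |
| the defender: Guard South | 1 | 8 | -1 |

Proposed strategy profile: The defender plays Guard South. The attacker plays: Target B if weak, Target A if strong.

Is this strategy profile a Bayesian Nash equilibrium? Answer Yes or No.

The defender plays Guard South: E[Guard South] = 0.3·(6) + 0.7·(10) = 8.8; E[Guard North] = -2.3. Best-responding. ✓
The attacker (capability weak), facing Guard South: Target A gives -6, Target B gives 0, Target C gives -6. Proposed Target B is best. ✓
The attacker (capability strong), facing Guard South: Target A gives 1, Target B gives 8, Target C gives -1. Proposed Target A is not best — profitable deviation exists. ✗

No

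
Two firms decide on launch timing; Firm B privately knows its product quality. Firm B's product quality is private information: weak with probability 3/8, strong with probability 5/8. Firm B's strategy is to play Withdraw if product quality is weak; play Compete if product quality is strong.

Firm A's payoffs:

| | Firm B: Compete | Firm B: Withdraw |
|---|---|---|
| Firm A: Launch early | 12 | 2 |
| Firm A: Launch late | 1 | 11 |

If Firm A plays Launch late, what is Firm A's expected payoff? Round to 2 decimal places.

E[Launch late] = 3/8·11 + 5/8·1 = 33/8 + 5/8 = 19/4

4.75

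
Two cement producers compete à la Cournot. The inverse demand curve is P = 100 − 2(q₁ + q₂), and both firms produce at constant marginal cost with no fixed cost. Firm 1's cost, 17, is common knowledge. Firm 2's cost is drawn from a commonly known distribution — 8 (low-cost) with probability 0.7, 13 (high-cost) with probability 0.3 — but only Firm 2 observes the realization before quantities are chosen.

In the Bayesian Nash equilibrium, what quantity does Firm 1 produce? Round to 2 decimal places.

12.58

Type-c best response for Firm 2: q₂(c) = (100 − c)/4 − q₁/2.
Firm 1 maximizes expected profit; its first-order condition is 100 − 4q₁ − 2E[q₂] − 17 = 0.
Substituting E[q₂] and solving: E[c₂] = 9.5, so q₁ = (100 − 2·17 + 9.5)/6 = 12.5833.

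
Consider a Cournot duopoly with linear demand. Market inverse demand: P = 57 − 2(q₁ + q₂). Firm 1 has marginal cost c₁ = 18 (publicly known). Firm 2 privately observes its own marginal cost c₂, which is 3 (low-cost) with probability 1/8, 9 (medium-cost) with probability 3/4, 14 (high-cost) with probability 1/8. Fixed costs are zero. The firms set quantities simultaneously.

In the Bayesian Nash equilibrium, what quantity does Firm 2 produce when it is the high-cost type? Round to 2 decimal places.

Type-c best response for Firm 2: q₂(c) = (57 − c)/4 − q₁/2.
Firm 1 maximizes expected profit; its first-order condition is 57 − 4q₁ − 2E[q₂] − 18 = 0.
Substituting E[q₂] and solving: E[c₂] = 8.875, so q₁ = (57 − 2·18 + 8.875)/6 = 4.97917.
q₂(high-cost) = (57 − 14 − 2·4.97917)/4 = 8.26042.

8.26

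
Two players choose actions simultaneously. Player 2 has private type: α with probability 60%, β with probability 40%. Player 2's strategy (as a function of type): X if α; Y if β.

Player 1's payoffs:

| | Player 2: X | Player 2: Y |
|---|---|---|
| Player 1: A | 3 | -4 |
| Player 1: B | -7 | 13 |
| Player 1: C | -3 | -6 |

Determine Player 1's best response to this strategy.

E[A] = 0.6·(3) + 0.4·(-4) = 0.2
E[B] = 0.6·(-7) + 0.4·(13) = 1
E[C] = 0.6·(-3) + 0.4·(-6) = -4.2
Best response: B (1 is the largest).

B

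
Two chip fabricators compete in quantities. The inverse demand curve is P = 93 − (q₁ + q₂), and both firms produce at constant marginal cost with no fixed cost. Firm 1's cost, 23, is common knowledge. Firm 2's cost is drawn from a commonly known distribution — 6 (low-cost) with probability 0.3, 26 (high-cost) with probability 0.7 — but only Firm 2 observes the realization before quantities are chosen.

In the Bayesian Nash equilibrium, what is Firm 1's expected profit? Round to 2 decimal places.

498.78

Type-c best response for Firm 2: q₂(c) = (93 − c)/2 − q₁/2.
Firm 1 maximizes expected profit; its first-order condition is 93 − 2q₁ − E[q₂] − 23 = 0.
Substituting E[q₂] and solving: E[c₂] = 20, so q₁ = (93 − 2·23 + 20)/3 = 22.3333.
E[P] = 93 − (q₁ + E[q₂]) = 45.3333; Firm 1's expected profit = (E[P] − 23)·q₁ = (45.3333 − 23)·22.3333 = 498.778.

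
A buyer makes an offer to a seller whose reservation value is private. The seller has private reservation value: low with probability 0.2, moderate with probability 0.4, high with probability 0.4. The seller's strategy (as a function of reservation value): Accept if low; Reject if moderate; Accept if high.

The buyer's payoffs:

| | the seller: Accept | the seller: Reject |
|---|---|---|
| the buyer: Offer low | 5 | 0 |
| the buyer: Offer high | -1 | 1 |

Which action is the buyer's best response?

E[Offer low] = 0.2·(5) + 0.4·(0) + 0.4·(5) = 3
E[Offer high] = 0.2·(-1) + 0.4·(1) + 0.4·(-1) = -0.2
Best response: Offer low (3 is the largest).

Offer low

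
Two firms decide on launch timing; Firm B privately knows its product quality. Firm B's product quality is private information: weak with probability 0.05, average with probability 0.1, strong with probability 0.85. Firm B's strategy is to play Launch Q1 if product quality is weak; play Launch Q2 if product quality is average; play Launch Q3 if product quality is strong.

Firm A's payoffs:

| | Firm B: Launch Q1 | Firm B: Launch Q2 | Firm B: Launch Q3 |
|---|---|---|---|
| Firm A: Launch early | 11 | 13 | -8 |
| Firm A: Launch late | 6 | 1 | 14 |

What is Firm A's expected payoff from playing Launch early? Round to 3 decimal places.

-4.950

E[Launch early] = 0.05·11 + 0.1·13 + 0.85·(-8) = 0.55 + 1.3 + (-6.8) = -4.95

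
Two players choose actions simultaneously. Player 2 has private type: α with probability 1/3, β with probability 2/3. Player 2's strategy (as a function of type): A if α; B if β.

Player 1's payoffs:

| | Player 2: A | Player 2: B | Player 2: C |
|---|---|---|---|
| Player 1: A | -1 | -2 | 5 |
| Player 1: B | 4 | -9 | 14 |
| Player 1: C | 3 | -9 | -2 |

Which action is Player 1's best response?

A

E[A] = 1/3·(-1) + 2/3·(-2) = -5/3
E[B] = 1/3·(4) + 2/3·(-9) = -14/3
E[C] = 1/3·(3) + 2/3·(-9) = -5
Best response: A (-5/3 is the largest).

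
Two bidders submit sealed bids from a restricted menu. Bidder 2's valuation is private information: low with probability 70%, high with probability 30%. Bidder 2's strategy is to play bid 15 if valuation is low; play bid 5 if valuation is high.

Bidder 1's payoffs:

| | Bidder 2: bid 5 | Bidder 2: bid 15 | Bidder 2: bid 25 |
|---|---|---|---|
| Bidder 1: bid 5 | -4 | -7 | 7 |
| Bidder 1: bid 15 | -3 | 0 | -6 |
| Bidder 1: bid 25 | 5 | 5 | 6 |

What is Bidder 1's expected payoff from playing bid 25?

5

E[bid 25] = 0.7·5 + 0.3·5 = 3.5 + 1.5 = 5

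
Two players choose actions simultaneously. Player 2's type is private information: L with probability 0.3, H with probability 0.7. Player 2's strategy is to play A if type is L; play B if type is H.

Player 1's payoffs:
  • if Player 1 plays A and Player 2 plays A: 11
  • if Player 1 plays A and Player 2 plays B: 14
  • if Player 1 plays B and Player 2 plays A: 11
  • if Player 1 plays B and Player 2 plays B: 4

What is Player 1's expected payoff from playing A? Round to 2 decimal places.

13.10

Take the expectation over Player 2's type, weighting each type's action by its prior probability.
E[A] = 0.3·11 + 0.7·14 = 3.3 + 9.8 = 13.1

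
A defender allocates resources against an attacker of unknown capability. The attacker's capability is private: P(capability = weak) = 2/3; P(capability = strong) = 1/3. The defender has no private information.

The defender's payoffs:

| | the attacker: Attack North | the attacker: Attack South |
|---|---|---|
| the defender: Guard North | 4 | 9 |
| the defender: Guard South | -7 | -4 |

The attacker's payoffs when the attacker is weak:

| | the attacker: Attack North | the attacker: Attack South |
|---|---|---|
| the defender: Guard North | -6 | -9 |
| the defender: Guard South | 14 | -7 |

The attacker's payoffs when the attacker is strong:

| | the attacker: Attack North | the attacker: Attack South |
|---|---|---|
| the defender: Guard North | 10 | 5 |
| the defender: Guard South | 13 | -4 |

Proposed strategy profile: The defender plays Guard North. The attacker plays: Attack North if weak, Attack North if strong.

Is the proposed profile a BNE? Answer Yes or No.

Yes

A profile is a BNE iff every type of every player is best-responding given beliefs about the other side.
The defender plays Guard North: E[Guard North] = 2/3·(4) + 1/3·(4) = 4; E[Guard South] = -7. Best-responding. ✓
The attacker (capability weak), facing Guard North: Attack North gives -6, Attack South gives -9. Proposed Attack North is best. ✓
The attacker (capability strong), facing Guard North: Attack North gives 10, Attack South gives 5. Proposed Attack North is best. ✓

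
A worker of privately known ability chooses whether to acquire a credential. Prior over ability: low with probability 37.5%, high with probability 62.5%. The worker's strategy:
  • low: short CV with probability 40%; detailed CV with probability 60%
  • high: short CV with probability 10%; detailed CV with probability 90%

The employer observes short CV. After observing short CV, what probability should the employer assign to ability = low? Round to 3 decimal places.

0.706

Apply Bayes' rule using the sender's strategy as the likelihood.
P(short CV) = 0.375·0.4 + 0.625·0.1 = 0.2125
P(low | short CV) = (0.375·0.4) / 0.2125 = 0.15 / 0.2125 = 0.705882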